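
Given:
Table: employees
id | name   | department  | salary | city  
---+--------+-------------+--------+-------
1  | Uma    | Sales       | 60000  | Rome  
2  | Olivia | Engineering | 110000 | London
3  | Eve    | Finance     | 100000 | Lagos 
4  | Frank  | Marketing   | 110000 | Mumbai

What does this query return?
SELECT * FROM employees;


SELECT * returns all 4 rows with all columns

4 rows:
1, Uma, Sales, 60000, Rome
2, Olivia, Engineering, 110000, London
3, Eve, Finance, 100000, Lagos
4, Frank, Marketing, 110000, Mumbai


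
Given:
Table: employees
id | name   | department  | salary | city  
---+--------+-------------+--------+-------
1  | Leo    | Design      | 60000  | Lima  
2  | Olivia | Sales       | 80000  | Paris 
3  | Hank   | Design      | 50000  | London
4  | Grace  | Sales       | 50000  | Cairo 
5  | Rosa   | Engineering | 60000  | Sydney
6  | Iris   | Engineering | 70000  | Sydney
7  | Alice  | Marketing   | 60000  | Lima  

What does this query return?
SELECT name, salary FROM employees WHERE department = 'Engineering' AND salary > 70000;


Filtering: department = 'Engineering' AND salary > 70000
Matching: 0 rows

Empty result set (0 rows)


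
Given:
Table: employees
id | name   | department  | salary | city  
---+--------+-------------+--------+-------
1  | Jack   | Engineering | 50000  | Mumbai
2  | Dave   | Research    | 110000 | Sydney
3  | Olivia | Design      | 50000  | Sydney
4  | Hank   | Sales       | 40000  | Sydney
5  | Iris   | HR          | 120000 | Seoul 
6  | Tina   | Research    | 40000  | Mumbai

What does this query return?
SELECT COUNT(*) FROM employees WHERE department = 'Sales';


Counting rows where department = 'Sales'
  Hank -> MATCH


1


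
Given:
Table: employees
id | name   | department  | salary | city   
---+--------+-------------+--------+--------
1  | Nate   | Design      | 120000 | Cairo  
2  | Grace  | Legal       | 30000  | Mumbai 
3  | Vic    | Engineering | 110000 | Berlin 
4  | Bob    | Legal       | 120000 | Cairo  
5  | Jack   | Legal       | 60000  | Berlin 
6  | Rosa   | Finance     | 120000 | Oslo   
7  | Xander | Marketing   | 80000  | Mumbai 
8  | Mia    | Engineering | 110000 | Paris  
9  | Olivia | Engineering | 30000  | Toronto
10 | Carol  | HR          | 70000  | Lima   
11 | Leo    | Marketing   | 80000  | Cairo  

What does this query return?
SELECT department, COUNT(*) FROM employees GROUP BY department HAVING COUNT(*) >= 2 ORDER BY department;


Groups with count >= 2:
  Engineering: 3 -> PASS
  Legal: 3 -> PASS
  Marketing: 2 -> PASS
  Design: 1 -> filtered out
  Finance: 1 -> filtered out
  HR: 1 -> filtered out


3 groups:
Engineering, 3
Legal, 3
Marketing, 2


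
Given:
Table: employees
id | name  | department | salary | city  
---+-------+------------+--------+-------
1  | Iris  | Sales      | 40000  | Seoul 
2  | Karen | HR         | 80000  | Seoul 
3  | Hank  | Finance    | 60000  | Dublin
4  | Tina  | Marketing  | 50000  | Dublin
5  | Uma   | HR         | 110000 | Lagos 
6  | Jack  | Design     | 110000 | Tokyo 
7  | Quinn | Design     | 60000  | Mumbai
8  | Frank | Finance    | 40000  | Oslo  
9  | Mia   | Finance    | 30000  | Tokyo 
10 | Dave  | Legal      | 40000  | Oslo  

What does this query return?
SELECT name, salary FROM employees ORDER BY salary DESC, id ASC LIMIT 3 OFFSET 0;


Sort by salary DESC (id ASC tiebreak), then skip 0 and take 3
Rows 1 through 3

3 rows:
Uma, 110000
Jack, 110000
Karen, 80000


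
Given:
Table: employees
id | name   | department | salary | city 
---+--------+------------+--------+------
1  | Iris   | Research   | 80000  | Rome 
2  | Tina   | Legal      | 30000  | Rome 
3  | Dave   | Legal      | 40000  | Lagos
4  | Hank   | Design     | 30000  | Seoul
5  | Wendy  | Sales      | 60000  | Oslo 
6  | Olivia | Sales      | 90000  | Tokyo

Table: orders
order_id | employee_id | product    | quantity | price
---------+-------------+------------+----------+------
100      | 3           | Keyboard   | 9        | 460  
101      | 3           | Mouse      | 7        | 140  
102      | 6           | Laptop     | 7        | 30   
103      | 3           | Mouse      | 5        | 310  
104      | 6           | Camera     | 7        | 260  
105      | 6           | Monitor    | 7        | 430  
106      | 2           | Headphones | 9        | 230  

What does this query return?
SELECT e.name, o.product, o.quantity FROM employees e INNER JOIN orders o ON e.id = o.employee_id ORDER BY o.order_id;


Joining employees.id = orders.employee_id:
  employee Dave (id=3) -> order Keyboard
  employee Dave (id=3) -> order Mouse
  employee Olivia (id=6) -> order Laptop
  employee Dave (id=3) -> order Mouse
  employee Olivia (id=6) -> order Camera
  employee Olivia (id=6) -> order Monitor
  employee Tina (id=2) -> order Headphones


7 rows:
Dave, Keyboard, 9
Dave, Mouse, 7
Olivia, Laptop, 7
Dave, Mouse, 5
Olivia, Camera, 7
Olivia, Monitor, 7
Tina, Headphones, 9


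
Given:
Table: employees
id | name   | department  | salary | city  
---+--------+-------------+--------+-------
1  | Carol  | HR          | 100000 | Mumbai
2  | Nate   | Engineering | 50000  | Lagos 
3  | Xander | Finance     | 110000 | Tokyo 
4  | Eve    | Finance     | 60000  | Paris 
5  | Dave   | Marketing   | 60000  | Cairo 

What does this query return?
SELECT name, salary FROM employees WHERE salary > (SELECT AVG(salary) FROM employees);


Subquery: AVG(salary) = 76000.0
Filtering: salary > 76000.0
  Carol (100000) -> MATCH
  Xander (110000) -> MATCH


2 rows:
Carol, 100000
Xander, 110000


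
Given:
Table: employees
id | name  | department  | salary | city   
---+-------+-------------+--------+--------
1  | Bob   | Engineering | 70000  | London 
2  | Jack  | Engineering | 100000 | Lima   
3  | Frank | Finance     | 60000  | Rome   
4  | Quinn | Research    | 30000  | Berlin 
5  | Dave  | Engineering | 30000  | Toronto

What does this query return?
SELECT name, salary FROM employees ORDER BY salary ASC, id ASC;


Sorting by salary ASC, then id ASC for ties

5 rows:
Quinn, 30000
Dave, 30000
Frank, 60000
Bob, 70000
Jack, 100000


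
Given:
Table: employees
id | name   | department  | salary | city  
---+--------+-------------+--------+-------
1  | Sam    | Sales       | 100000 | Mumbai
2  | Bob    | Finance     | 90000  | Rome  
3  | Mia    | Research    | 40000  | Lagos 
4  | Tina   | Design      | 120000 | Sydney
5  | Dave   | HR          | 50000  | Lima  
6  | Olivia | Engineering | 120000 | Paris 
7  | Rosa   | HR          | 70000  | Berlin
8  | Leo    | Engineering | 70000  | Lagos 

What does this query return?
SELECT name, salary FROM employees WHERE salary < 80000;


Filtering: salary < 80000
Matching: 4 rows

4 rows:
Mia, 40000
Dave, 50000
Rosa, 70000
Leo, 70000


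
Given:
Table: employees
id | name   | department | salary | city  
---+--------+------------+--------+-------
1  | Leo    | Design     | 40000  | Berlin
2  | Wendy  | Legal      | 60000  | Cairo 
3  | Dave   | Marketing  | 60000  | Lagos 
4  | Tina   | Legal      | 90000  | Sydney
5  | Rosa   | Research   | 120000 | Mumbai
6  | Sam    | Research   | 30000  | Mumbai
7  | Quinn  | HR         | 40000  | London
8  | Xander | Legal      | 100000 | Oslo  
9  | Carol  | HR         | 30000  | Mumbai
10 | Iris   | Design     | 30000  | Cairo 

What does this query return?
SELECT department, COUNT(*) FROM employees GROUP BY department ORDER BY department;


Assigning each row to its department group:
  Leo -> Design
  Wendy -> Legal
  Dave -> Marketing
  Tina -> Legal
  Rosa -> Research
  Sam -> Research
  Quinn -> HR
  Xander -> Legal
  Carol -> HR
  Iris -> Design


5 groups:
Design, 2
HR, 2
Legal, 3
Marketing, 1
Research, 2


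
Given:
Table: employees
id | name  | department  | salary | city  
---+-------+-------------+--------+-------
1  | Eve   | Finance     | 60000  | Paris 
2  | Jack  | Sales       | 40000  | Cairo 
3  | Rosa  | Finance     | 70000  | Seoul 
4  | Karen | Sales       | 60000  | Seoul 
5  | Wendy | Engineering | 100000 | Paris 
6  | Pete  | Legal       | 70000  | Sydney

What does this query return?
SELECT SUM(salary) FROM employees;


SUM(salary) = 60000 + 40000 + 70000 + 60000 + 100000 + 70000 = 400000

400000


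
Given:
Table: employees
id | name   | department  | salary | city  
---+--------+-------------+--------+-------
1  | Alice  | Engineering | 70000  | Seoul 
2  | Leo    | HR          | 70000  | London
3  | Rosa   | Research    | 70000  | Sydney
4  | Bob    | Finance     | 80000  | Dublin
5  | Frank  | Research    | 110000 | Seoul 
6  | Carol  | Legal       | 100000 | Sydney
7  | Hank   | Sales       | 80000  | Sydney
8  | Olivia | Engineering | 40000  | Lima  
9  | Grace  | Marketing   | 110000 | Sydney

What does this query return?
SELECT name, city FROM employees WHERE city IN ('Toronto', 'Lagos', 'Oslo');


Filtering: city IN ('Toronto', 'Lagos', 'Oslo')
Matching: 0 rows

Empty result set (0 rows)


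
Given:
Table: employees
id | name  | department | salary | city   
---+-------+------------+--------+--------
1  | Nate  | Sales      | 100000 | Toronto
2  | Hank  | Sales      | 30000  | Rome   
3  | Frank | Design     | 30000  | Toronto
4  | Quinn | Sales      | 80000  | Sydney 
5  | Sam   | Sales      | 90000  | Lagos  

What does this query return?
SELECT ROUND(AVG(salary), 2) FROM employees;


SUM(salary) = 330000
COUNT = 5
ROUND(AVG, 2) = ROUND(330000 / 5, 2) = 66000.0

66000.0


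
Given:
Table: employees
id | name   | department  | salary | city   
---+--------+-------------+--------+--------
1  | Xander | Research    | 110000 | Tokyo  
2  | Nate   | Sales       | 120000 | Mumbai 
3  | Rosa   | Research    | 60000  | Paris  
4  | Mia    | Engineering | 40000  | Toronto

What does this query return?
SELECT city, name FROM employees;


Projecting columns: city, name

4 rows:
Tokyo, Xander
Mumbai, Nate
Paris, Rosa
Toronto, Mia


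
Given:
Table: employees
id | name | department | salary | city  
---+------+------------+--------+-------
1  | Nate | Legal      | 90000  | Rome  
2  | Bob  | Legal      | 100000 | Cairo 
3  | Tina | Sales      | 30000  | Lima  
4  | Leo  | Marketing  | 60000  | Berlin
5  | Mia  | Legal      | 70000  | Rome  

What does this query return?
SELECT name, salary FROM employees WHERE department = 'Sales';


Filtering: department = 'Sales'
Matching rows: 1

1 rows:
Tina, 30000


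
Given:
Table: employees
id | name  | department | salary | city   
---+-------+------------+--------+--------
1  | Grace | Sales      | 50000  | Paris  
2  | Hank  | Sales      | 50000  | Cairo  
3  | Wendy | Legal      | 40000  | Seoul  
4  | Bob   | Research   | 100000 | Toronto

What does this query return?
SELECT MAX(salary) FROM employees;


Salaries: 50000, 50000, 40000, 100000
MAX = 100000

100000


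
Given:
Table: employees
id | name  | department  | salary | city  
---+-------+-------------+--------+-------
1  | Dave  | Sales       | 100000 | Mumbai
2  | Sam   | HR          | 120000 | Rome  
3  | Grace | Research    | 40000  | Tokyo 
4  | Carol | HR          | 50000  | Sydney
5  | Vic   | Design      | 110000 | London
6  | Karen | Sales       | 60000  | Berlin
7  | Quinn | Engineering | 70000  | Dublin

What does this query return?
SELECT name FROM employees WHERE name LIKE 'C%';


LIKE 'C%' matches names starting with 'C'
Matching: 1

1 rows:
Carol


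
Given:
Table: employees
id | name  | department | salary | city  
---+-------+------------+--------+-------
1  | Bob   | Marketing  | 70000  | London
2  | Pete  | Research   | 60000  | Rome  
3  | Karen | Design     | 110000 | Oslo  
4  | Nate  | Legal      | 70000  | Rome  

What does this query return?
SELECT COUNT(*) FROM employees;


COUNT(*) counts all rows

4


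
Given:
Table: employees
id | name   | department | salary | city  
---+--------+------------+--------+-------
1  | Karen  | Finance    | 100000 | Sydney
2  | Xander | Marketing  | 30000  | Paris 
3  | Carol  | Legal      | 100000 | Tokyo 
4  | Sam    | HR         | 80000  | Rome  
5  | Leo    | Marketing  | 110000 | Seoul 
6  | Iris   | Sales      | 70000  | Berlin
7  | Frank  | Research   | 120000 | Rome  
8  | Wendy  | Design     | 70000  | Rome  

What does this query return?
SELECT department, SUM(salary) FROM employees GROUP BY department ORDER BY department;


Summing salary within each department:
  Design: 70000 = 70000
  Finance: 100000 = 100000
  HR: 80000 = 80000
  Legal: 100000 = 100000
  Marketing: 30000 + 110000 = 140000
  Research: 120000 = 120000
  Sales: 70000 = 70000


7 groups:
Design, 70000
Finance, 100000
HR, 80000
Legal, 100000
Marketing, 140000
Research, 120000
Sales, 70000


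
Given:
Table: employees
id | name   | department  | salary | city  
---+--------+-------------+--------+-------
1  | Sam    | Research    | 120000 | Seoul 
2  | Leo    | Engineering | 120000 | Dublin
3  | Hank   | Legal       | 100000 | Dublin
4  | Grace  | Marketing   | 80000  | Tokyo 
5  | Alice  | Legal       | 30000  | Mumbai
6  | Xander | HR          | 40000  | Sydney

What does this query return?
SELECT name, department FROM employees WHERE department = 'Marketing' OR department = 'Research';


Filtering: department = 'Marketing' OR 'Research'
Matching: 2 rows

2 rows:
Sam, Research
Grace, Marketing


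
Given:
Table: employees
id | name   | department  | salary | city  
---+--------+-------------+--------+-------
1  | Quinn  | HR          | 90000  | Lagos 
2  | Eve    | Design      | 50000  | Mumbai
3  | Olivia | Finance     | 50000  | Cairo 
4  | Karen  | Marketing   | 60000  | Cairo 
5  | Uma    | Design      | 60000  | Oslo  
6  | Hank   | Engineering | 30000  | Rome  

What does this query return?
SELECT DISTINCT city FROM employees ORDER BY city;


All 'city' values (row order): Lagos, Mumbai, Cairo, Cairo, Oslo, Rome
Removing duplicates leaves 5 unique value(s).

5 values:
Cairo
Lagos
Mumbai
Oslo
Rome


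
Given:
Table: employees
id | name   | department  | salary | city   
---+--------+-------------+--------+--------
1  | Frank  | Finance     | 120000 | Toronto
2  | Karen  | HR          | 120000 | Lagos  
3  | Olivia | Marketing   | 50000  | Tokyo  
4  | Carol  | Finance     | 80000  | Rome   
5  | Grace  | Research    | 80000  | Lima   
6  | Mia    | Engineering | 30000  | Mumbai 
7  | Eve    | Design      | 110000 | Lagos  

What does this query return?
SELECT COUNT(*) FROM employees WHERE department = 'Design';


Counting rows where department = 'Design'
  Eve -> MATCH


1


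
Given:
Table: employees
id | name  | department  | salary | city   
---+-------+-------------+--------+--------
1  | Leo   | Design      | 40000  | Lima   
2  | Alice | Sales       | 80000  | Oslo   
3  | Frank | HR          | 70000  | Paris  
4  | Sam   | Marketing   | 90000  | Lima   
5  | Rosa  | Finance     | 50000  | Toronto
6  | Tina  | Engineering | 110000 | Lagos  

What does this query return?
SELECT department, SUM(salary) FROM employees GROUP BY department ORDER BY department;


Summing salary within each department:
  Design: 40000 = 40000
  Engineering: 110000 = 110000
  Finance: 50000 = 50000
  HR: 70000 = 70000
  Marketing: 90000 = 90000
  Sales: 80000 = 80000


6 groups:
Design, 40000
Engineering, 110000
Finance, 50000
HR, 70000
Marketing, 90000
Sales, 80000


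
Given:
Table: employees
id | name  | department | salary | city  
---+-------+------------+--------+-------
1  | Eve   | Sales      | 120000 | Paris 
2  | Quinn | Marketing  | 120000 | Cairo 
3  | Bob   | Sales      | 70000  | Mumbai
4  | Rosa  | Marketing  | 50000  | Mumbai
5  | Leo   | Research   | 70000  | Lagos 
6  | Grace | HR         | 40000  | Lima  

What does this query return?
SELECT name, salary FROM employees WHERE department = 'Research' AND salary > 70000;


Filtering: department = 'Research' AND salary > 70000
Matching: 0 rows

Empty result set (0 rows)


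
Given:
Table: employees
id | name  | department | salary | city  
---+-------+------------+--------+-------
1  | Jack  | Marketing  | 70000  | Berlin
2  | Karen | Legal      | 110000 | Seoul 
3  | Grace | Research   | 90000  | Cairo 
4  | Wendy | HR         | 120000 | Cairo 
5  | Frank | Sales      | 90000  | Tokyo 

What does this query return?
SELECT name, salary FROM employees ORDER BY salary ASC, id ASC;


Sorting by salary ASC, then id ASC for ties

5 rows:
Jack, 70000
Grace, 90000
Frank, 90000
Karen, 110000
Wendy, 120000


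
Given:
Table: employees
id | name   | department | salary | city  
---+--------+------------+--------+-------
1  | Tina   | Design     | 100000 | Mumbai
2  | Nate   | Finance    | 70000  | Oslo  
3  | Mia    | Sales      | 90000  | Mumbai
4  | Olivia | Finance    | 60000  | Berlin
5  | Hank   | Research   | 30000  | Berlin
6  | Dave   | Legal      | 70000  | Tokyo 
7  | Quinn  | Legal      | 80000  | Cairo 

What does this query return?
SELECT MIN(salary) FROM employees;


Salaries: 100000, 70000, 90000, 60000, 30000, 70000, 80000
MIN = 30000

30000


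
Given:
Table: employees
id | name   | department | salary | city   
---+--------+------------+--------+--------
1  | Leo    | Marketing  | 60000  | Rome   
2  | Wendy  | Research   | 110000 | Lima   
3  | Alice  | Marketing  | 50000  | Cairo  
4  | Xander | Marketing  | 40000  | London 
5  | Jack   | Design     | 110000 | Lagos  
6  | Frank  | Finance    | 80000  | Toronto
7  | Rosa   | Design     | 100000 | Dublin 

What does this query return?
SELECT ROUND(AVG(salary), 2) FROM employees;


SUM(salary) = 550000
COUNT = 7
ROUND(AVG, 2) = ROUND(550000 / 7, 2) = 78571.43

78571.43


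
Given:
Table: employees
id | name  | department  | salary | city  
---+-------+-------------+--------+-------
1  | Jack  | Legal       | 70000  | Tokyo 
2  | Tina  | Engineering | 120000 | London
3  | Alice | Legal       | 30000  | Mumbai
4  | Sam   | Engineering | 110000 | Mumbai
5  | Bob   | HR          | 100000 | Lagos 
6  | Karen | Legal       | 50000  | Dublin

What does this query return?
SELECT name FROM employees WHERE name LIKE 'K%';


LIKE 'K%' matches names starting with 'K'
Matching: 1

1 rows:
Karen


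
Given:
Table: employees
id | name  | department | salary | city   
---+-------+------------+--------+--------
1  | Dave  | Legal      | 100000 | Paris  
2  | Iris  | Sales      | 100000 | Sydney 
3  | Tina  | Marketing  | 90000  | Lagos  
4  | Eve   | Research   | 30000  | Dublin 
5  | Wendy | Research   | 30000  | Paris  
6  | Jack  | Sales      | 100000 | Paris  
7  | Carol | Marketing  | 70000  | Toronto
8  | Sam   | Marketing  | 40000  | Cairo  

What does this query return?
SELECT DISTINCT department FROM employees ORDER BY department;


All 'department' values (row order): Legal, Sales, Marketing, Research, Research, Sales, Marketing, Marketing
Removing duplicates leaves 4 unique value(s).

4 values:
Legal
Marketing
Research
Sales


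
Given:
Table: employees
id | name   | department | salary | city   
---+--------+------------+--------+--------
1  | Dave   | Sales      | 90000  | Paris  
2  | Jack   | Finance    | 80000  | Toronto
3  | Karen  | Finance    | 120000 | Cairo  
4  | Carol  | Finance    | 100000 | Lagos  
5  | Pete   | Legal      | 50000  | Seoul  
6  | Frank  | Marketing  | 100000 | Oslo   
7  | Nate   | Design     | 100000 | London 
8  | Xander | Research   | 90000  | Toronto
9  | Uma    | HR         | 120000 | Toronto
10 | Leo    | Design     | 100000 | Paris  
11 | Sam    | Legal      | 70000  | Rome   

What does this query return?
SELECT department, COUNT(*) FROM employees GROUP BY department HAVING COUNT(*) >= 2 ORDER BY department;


Groups with count >= 2:
  Design: 2 -> PASS
  Finance: 3 -> PASS
  Legal: 2 -> PASS
  HR: 1 -> filtered out
  Marketing: 1 -> filtered out
  Research: 1 -> filtered out
  Sales: 1 -> filtered out


3 groups:
Design, 2
Finance, 3
Legal, 2


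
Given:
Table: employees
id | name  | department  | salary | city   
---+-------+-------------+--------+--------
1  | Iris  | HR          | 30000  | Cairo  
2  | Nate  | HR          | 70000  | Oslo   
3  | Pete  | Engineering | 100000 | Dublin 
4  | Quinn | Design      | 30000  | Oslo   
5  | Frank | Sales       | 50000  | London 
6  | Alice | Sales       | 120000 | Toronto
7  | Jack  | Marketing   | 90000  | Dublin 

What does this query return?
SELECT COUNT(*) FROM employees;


COUNT(*) counts all rows

7


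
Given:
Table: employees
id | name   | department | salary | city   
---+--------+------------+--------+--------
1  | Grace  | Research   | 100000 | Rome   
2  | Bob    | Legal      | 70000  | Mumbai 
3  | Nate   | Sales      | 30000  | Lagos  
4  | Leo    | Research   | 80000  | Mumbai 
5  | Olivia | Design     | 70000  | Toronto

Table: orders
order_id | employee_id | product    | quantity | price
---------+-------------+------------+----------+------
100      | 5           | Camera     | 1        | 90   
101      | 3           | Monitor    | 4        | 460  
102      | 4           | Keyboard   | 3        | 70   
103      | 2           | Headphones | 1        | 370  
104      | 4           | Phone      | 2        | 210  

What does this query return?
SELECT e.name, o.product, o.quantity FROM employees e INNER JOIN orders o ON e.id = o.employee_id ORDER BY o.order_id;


Joining employees.id = orders.employee_id:
  employee Olivia (id=5) -> order Camera
  employee Nate (id=3) -> order Monitor
  employee Leo (id=4) -> order Keyboard
  employee Bob (id=2) -> order Headphones
  employee Leo (id=4) -> order Phone


5 rows:
Olivia, Camera, 1
Nate, Monitor, 4
Leo, Keyboard, 3
Bob, Headphones, 1
Leo, Phone, 2


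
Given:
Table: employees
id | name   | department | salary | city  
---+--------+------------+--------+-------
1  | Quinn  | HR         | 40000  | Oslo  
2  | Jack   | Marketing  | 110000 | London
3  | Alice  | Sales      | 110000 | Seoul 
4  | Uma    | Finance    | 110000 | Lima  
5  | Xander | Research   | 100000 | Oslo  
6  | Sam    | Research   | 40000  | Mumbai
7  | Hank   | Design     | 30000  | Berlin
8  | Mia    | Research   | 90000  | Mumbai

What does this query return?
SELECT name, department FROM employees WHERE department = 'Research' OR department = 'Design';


Filtering: department = 'Research' OR 'Design'
Matching: 4 rows

4 rows:
Xander, Research
Sam, Research
Hank, Design
Mia, Research


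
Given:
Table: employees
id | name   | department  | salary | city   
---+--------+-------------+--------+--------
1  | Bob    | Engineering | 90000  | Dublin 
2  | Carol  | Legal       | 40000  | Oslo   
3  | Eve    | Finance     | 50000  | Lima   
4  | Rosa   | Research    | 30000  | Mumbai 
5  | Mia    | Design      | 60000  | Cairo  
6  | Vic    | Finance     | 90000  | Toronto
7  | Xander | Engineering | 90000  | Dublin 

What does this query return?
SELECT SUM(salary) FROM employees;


SUM(salary) = 90000 + 40000 + 50000 + 30000 + 60000 + 90000 + 90000 = 450000

450000


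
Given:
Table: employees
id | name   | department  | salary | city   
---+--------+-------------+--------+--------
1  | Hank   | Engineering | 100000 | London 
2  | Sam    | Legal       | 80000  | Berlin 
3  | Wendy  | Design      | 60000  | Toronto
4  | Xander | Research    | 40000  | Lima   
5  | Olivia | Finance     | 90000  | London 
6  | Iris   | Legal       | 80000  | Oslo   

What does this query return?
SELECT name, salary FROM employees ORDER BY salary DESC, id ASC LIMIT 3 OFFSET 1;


Sort by salary DESC (id ASC tiebreak), then skip 1 and take 3
Rows 2 through 4

3 rows:
Olivia, 90000
Sam, 80000
Iris, 80000


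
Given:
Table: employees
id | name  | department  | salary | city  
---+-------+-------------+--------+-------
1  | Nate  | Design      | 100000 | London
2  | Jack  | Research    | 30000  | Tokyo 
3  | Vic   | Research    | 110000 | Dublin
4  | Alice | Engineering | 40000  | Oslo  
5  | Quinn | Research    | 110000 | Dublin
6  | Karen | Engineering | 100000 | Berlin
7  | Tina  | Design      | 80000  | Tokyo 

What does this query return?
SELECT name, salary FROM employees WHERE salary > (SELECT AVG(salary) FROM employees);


Subquery: AVG(salary) = 81428.57
Filtering: salary > 81428.57
  Nate (100000) -> MATCH
  Vic (110000) -> MATCH
  Quinn (110000) -> MATCH
  Karen (100000) -> MATCH


4 rows:
Nate, 100000
Vic, 110000
Quinn, 110000
Karen, 100000


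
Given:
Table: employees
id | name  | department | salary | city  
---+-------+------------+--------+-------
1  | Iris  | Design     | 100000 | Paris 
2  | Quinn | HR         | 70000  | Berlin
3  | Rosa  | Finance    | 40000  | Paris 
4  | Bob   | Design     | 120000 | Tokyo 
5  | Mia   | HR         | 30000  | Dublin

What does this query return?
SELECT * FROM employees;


SELECT * returns all 5 rows with all columns

5 rows:
1, Iris, Design, 100000, Paris
2, Quinn, HR, 70000, Berlin
3, Rosa, Finance, 40000, Paris
4, Bob, Design, 120000, Tokyo
5, Mia, HR, 30000, Dublin


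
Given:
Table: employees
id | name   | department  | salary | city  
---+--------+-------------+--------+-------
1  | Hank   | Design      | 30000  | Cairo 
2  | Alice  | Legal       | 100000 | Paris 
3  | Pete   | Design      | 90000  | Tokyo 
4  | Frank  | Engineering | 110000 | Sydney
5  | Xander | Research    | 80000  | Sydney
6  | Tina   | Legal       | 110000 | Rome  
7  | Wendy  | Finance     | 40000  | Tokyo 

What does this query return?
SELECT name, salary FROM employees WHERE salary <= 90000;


Filtering: salary <= 90000
Matching: 4 rows

4 rows:
Hank, 30000
Pete, 90000
Xander, 80000
Wendy, 40000


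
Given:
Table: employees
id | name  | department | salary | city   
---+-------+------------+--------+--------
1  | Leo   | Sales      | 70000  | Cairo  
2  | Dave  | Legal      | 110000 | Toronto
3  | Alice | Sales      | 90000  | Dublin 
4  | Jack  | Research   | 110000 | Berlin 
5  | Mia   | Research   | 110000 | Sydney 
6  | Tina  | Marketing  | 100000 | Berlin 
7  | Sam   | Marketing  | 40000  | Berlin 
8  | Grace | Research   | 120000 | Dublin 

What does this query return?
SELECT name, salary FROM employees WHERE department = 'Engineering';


Filtering: department = 'Engineering'
Matching rows: 0

Empty result set (0 rows)


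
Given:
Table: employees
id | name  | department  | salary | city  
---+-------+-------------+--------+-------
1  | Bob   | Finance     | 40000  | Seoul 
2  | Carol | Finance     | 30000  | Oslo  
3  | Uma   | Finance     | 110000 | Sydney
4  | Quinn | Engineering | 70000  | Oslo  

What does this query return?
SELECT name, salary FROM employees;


Projecting columns: name, salary

4 rows:
Bob, 40000
Carol, 30000
Uma, 110000
Quinn, 70000


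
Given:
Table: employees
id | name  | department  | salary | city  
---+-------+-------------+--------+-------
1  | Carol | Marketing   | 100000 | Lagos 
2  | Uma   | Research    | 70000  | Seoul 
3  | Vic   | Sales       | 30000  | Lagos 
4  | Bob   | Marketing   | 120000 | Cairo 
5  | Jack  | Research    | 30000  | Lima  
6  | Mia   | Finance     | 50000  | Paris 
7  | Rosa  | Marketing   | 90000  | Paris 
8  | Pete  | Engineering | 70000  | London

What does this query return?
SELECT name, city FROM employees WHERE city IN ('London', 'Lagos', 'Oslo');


Filtering: city IN ('London', 'Lagos', 'Oslo')
Matching: 3 rows

3 rows:
Carol, Lagos
Vic, Lagos
Pete, London


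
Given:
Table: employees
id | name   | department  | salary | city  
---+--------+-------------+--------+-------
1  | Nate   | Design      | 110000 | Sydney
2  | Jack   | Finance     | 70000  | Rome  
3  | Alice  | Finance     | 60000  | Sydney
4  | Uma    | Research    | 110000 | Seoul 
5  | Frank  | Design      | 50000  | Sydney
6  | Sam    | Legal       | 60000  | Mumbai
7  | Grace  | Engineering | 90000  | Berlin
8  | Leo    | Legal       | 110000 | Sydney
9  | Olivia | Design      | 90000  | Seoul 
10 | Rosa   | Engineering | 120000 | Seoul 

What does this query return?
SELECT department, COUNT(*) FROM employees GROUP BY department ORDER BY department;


Assigning each row to its department group:
  Nate -> Design
  Jack -> Finance
  Alice -> Finance
  Uma -> Research
  Frank -> Design
  Sam -> Legal
  Grace -> Engineering
  Leo -> Legal
  Olivia -> Design
  Rosa -> Engineering


5 groups:
Design, 3
Engineering, 2
Finance, 2
Legal, 2
Research, 1


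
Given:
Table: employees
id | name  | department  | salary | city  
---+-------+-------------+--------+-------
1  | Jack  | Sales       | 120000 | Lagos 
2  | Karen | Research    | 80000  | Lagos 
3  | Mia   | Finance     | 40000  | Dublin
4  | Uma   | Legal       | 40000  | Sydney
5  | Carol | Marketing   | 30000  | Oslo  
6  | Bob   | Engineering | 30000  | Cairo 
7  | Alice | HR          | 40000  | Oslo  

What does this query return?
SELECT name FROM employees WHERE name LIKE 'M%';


LIKE 'M%' matches names starting with 'M'
Matching: 1

1 rows:
Mia


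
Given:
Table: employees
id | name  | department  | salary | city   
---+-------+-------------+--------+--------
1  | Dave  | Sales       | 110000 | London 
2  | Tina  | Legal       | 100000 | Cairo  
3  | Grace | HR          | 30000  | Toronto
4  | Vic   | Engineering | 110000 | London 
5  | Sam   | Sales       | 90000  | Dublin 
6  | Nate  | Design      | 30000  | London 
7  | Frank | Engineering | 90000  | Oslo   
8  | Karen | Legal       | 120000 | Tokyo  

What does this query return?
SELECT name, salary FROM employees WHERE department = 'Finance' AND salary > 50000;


Filtering: department = 'Finance' AND salary > 50000
Matching: 0 rows

Empty result set (0 rows)


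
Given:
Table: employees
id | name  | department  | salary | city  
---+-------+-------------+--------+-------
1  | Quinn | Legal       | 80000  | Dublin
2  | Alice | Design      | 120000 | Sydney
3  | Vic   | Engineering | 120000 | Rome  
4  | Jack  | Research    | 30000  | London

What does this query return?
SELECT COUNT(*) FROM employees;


COUNT(*) counts all rows

4


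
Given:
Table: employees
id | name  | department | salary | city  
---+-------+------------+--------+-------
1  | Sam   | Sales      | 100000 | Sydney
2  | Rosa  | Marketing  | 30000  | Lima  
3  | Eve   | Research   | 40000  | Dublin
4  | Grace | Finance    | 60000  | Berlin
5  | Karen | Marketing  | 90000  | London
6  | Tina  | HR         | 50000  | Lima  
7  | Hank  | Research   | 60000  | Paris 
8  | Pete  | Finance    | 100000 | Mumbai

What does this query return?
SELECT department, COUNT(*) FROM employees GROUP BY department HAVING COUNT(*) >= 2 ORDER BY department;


Groups with count >= 2:
  Finance: 2 -> PASS
  Marketing: 2 -> PASS
  Research: 2 -> PASS
  HR: 1 -> filtered out
  Sales: 1 -> filtered out


3 groups:
Finance, 2
Marketing, 2
Research, 2


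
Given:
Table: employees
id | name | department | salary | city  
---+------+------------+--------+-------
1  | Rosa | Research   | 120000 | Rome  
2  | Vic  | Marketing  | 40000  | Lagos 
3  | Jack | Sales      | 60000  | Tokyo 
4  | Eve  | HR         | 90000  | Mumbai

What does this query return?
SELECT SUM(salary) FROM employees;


SUM(salary) = 120000 + 40000 + 60000 + 90000 = 310000

310000


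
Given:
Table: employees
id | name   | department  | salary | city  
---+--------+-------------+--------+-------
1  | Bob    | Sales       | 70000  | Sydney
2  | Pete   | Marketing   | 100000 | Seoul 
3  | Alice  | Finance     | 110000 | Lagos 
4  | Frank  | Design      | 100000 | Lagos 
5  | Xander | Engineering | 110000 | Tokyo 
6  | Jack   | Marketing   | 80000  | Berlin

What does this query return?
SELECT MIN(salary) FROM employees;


Salaries: 70000, 100000, 110000, 100000, 110000, 80000
MIN = 70000

70000


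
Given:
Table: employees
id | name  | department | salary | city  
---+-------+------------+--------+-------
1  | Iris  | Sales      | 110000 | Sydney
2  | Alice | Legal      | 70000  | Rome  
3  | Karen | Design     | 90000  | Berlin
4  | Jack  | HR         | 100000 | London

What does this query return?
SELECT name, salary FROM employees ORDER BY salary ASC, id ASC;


Sorting by salary ASC, then id ASC for ties

4 rows:
Alice, 70000
Karen, 90000
Jack, 100000
Iris, 110000


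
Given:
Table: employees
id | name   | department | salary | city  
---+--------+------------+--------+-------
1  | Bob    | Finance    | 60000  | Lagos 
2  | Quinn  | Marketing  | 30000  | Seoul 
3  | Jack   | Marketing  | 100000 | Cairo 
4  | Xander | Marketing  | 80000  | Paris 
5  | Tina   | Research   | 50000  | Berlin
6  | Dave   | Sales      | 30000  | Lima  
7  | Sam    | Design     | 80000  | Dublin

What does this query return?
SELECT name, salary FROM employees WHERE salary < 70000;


Filtering: salary < 70000
Matching: 4 rows

4 rows:
Bob, 60000
Quinn, 30000
Tina, 50000
Dave, 30000


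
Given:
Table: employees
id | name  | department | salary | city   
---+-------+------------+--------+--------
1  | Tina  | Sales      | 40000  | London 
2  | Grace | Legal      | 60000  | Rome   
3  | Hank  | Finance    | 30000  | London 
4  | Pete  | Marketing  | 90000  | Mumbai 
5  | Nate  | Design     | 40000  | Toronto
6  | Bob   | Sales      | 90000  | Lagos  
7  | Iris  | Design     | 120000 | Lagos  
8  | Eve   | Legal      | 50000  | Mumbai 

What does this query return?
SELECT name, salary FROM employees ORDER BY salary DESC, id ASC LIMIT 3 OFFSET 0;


Sort by salary DESC (id ASC tiebreak), then skip 0 and take 3
Rows 1 through 3

3 rows:
Iris, 120000
Pete, 90000
Bob, 90000


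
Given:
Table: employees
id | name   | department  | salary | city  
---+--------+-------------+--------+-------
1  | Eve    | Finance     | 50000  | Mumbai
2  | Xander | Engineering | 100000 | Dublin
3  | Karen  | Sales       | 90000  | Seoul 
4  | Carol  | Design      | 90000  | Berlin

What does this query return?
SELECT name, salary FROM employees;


Projecting columns: name, salary

4 rows:
Eve, 50000
Xander, 100000
Karen, 90000
Carol, 90000


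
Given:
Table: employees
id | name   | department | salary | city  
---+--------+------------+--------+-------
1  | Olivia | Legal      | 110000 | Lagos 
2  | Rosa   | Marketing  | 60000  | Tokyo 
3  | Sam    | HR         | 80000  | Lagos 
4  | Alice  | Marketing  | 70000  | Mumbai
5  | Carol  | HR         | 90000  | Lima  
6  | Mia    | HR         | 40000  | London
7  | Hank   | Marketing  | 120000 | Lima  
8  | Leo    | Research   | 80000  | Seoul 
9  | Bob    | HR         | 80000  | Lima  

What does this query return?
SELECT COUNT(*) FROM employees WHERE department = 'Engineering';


Counting rows where department = 'Engineering'


0


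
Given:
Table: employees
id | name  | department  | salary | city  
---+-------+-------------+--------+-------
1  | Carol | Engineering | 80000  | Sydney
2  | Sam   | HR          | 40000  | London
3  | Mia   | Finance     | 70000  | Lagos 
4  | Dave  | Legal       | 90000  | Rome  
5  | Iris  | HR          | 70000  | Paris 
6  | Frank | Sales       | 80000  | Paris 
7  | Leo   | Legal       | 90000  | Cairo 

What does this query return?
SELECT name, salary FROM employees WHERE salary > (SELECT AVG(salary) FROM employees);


Subquery: AVG(salary) = 74285.71
Filtering: salary > 74285.71
  Carol (80000) -> MATCH
  Dave (90000) -> MATCH
  Frank (80000) -> MATCH
  Leo (90000) -> MATCH


4 rows:
Carol, 80000
Dave, 90000
Frank, 80000
Leo, 90000


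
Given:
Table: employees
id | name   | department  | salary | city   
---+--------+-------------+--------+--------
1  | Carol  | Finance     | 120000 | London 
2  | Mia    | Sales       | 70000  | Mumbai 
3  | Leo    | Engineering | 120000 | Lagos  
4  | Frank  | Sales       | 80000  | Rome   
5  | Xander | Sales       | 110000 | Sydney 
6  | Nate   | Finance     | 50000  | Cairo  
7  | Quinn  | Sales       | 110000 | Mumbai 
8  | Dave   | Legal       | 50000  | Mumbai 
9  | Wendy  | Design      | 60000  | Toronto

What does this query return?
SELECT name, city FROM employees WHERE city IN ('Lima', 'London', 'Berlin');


Filtering: city IN ('Lima', 'London', 'Berlin')
Matching: 1 rows

1 rows:
Carol, London


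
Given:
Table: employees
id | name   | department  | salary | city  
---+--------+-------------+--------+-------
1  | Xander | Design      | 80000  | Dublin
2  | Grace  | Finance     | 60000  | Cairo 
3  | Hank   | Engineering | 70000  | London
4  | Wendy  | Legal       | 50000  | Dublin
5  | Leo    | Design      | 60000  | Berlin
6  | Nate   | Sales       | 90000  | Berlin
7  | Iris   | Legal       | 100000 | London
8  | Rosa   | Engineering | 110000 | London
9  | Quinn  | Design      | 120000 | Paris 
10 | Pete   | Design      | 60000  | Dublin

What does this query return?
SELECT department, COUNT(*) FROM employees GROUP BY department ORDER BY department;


Assigning each row to its department group:
  Xander -> Design
  Grace -> Finance
  Hank -> Engineering
  Wendy -> Legal
  Leo -> Design
  Nate -> Sales
  Iris -> Legal
  Rosa -> Engineering
  Quinn -> Design
  Pete -> Design


5 groups:
Design, 4
Engineering, 2
Finance, 1
Legal, 2
Sales, 1


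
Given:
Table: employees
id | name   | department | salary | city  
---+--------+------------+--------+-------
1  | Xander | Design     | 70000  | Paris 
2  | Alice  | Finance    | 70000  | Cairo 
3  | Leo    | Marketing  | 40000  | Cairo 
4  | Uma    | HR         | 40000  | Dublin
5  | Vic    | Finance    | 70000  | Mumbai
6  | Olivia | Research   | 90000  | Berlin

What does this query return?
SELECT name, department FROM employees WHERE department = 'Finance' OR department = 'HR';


Filtering: department = 'Finance' OR 'HR'
Matching: 3 rows

3 rows:
Alice, Finance
Uma, HR
Vic, Finance


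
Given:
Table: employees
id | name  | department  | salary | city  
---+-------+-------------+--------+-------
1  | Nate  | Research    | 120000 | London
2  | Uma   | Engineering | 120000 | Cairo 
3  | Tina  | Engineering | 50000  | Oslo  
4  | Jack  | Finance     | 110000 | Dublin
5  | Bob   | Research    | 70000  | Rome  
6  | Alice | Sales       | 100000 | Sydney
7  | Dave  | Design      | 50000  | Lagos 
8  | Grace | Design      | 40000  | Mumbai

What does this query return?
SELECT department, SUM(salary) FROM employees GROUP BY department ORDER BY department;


Summing salary within each department:
  Design: 50000 + 40000 = 90000
  Engineering: 120000 + 50000 = 170000
  Finance: 110000 = 110000
  Research: 120000 + 70000 = 190000
  Sales: 100000 = 100000


5 groups:
Design, 90000
Engineering, 170000
Finance, 110000
Research, 190000
Sales, 100000


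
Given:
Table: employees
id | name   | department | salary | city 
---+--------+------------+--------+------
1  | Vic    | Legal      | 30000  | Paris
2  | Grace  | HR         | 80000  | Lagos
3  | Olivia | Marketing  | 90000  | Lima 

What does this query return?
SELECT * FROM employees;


SELECT * returns all 3 rows with all columns

3 rows:
1, Vic, Legal, 30000, Paris
2, Grace, HR, 80000, Lagos
3, Olivia, Marketing, 90000, Lima


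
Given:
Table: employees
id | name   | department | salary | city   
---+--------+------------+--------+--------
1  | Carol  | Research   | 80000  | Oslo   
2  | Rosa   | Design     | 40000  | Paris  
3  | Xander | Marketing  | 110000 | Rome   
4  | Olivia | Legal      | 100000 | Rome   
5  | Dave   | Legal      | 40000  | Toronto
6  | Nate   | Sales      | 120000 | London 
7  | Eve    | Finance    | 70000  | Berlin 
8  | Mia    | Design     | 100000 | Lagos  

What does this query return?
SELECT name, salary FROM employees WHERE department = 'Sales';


Filtering: department = 'Sales'
Matching rows: 1

1 rows:
Nate, 120000


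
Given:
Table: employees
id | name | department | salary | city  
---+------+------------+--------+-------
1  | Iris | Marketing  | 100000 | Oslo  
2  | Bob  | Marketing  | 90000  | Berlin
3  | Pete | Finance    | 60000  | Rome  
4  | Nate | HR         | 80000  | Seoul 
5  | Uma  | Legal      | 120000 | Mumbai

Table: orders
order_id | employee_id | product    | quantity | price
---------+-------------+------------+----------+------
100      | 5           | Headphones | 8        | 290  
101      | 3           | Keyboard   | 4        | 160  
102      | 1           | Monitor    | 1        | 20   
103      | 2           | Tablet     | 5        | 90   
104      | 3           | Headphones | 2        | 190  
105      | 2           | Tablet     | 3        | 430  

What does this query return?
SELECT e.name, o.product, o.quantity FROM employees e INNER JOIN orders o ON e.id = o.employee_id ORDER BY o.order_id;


Joining employees.id = orders.employee_id:
  employee Uma (id=5) -> order Headphones
  employee Pete (id=3) -> order Keyboard
  employee Iris (id=1) -> order Monitor
  employee Bob (id=2) -> order Tablet
  employee Pete (id=3) -> order Headphones
  employee Bob (id=2) -> order Tablet


6 rows:
Uma, Headphones, 8
Pete, Keyboard, 4
Iris, Monitor, 1
Bob, Tablet, 5
Pete, Headphones, 2
Bob, Tablet, 3
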